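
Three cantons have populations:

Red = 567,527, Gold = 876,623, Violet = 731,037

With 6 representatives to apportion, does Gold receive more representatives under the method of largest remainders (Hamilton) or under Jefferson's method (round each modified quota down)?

Jefferson

Hamilton: Red 2, Gold 2, Violet 2.
Jefferson: Red 1, Gold 3, Violet 2.
Gold gets 2 under Hamilton and 3 under Jefferson.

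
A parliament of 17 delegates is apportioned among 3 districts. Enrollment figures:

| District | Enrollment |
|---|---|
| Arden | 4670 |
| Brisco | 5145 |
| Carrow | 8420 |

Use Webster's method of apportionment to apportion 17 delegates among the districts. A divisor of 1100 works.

Arden 4; Brisco 5; Carrow 8

With modified divisor 1100: modified quotas Arden 4.245, Brisco 4.677, Carrow 7.655.
Rounding to the nearest integer: Arden 4, Brisco 5, Carrow 8 (total 17).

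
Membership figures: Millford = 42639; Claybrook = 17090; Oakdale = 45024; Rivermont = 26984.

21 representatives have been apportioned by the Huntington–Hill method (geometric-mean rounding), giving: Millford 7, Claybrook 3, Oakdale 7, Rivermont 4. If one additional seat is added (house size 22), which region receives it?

Rivermont

Priority for the next seat is population ÷ (√(s·(s+1))).
Priorities: Millford 5697.876, Claybrook 4933.458, Oakdale 6016.585, Rivermont 6033.806.
Highest priority: Rivermont.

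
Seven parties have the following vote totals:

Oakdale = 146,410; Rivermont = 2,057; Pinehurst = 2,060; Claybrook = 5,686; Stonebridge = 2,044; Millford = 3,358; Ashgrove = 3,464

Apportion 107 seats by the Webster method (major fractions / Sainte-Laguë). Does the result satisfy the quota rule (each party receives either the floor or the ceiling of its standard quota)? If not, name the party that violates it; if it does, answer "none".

Standard quotas: Oakdale 94.899, Rivermont 1.333, Pinehurst 1.335, Claybrook 3.686, Stonebridge 1.325, Millford 2.177, Ashgrove 2.245.
Webster allocation: Oakdale 96, Rivermont 1, Pinehurst 1, Claybrook 4, Stonebridge 1, Millford 2, Ashgrove 2.
Oakdale has quota 94.899 (lower 94, upper 95) but receives 96 — outside the quota interval.

Oakdale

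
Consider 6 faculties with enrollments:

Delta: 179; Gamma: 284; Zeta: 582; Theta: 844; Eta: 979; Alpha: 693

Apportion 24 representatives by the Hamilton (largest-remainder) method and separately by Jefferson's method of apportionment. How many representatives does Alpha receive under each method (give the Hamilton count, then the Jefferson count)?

5 and 4

Hamilton: Delta 1, Gamma 2, Zeta 4, Theta 6, Eta 6, Alpha 5.
Jefferson: Delta 1, Gamma 2, Zeta 4, Theta 6, Eta 7, Alpha 4.
Alpha gets 5 under Hamilton and 4 under Jefferson.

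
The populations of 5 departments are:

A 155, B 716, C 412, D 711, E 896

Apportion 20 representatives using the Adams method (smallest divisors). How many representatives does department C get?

3

Standard divisor 2890/20 ≈ 144.5; standard quotas: A 1.073, B 4.955, C 2.851, D 4.920, E 6.201.
Rounding up gives 2, 5, 3, 5, 7 = 22 seats, so the divisor must be adjusted.
With modified divisor 170: modified quotas A 0.912, B 4.212, C 2.424, D 4.182, E 5.271.
Rounding up: A 1, B 5, C 3, D 5, E 6 (total 20).
C receives 3.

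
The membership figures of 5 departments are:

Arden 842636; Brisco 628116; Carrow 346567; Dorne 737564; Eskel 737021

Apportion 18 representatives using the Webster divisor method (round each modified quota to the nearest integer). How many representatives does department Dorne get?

Standard divisor 3291904/18 ≈ 182883.556; standard quotas: Arden 4.608, Brisco 3.435, Carrow 1.895, Dorne 4.033, Eskel 4.030.
Rounding to the nearest integer gives Arden 5, Brisco 3, Carrow 2, Dorne 4, Eskel 4 — total 18, matching the house size, so no adjustment is needed.
Dorne receives 4.

4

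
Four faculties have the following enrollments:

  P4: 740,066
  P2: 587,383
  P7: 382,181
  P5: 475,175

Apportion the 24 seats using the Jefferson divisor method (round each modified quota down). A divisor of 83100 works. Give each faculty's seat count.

With modified divisor 83100: modified quotas P4 8.906, P2 7.068, P7 4.599, P5 5.718.
Rounding down: P4 8, P2 7, P7 4, P5 5 (total 24).

P4: 8; P2: 7; P7: 4; P5: 5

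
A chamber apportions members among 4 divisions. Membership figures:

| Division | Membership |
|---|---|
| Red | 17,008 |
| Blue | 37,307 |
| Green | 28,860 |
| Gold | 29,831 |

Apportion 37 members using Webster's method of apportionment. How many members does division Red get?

Standard divisor 113006/37 ≈ 3054.216; standard quotas: Red 5.569, Blue 12.215, Green 9.449, Gold 9.767.
Rounding to the nearest integer gives Red 6, Blue 12, Green 9, Gold 10 — total 37, matching the house size, so no adjustment is needed.
Red receives 6.

6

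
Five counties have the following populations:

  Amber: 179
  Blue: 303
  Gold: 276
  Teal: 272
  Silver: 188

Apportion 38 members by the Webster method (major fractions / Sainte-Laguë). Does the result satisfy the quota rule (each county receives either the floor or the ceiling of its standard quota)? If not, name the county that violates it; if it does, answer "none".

none

Standard quotas: Amber 5.585, Blue 9.453, Gold 8.611, Teal 8.486, Silver 5.865.
Webster allocation: Amber 6, Blue 9, Gold 9, Teal 8, Silver 6.
Every allocation lies between the lower and upper quota.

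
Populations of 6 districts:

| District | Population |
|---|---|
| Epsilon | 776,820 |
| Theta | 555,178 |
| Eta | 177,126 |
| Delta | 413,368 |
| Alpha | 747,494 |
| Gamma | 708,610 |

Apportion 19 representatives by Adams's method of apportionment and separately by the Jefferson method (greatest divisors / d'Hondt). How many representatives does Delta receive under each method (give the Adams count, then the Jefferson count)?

3 and 2

Adams: Epsilon 4, Theta 3, Eta 1, Delta 3, Alpha 4, Gamma 4.
Jefferson: Epsilon 5, Theta 3, Eta 1, Delta 2, Alpha 4, Gamma 4.
Delta gets 3 under Adams and 2 under Jefferson.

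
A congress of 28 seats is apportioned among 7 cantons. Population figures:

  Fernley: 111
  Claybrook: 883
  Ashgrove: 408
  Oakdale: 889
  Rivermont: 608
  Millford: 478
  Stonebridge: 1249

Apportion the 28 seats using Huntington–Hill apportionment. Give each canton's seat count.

With divisor 166.7: modified quotas Fernley 0.666, Claybrook 5.297, Ashgrove 2.448, Oakdale 5.333, Rivermont 3.647, Millford 2.867, Stonebridge 7.493.
Geometric-mean thresholds: Fernley (min 1), Claybrook √(5·6)=5.477, Ashgrove √(2·3)=2.449, Oakdale √(5·6)=5.477, Rivermont √(3·4)=3.464, Millford √(2·3)=2.449, Stonebridge √(7·8)=7.483.
Each quota rounded against its threshold gives Fernley 1, Claybrook 5, Ashgrove 2, Oakdale 5, Rivermont 4, Millford 3, Stonebridge 8 (total 28).

Fernley 1, Claybrook 5, Ashgrove 2, Oakdale 5, Rivermont 4, Millford 3, Stonebridge 8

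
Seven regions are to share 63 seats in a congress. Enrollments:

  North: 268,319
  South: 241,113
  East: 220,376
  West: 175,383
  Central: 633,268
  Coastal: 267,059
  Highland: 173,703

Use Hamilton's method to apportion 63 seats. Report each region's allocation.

Total 1979221; standard divisor 1979221/63 ≈ 31416.206.
Standard quotas: North 8.5408, South 7.6748, East 7.0147, West 5.5826, Central 20.1574, Coastal 8.5007, Highland 5.5291.
Lower quotas: North 8, South 7, East 7, West 5, Central 20, Coastal 8, Highland 5 (sum 60, leaving 3 seats).
Remainders in descending order: South 0.6748, West 0.5826, North 0.5408, Highland 0.5291, Coastal 0.5007, Central 0.1574, East 0.0147.
Largest remainders: South, West, North receive the extra seats.

North 9; South 8; East 7; West 6; Central 20; Coastal 8; Highland 5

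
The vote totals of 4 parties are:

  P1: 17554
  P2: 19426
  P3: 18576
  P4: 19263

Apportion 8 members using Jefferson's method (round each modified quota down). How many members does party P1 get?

Standard divisor 74819/8 ≈ 9352.375; standard quotas: P1 1.877, P2 2.077, P3 1.986, P4 2.060.
Rounding down gives 1, 2, 1, 2 = 6 seats, so the divisor must be adjusted.
With modified divisor 7600: modified quotas P1 2.310, P2 2.556, P3 2.444, P4 2.535.
Rounding down: P1 2, P2 2, P3 2, P4 2 (total 8).
P1 receives 2.

2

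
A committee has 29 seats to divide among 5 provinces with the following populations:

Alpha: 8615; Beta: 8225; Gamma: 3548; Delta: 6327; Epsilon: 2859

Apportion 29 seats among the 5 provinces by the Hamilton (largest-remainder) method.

Alpha: 8, Beta: 8, Gamma: 4, Delta: 6, Epsilon: 3

Total 29574; standard divisor 29574/29 ≈ 1019.793.
Standard quotas: Alpha 8.4478, Beta 8.0654, Gamma 3.4791, Delta 6.2042, Epsilon 2.8035.
Lower quotas: Alpha 8, Beta 8, Gamma 3, Delta 6, Epsilon 2 (sum 27, leaving 2 seats).
Remainders in descending order: Epsilon 0.8035, Gamma 0.4791, Alpha 0.4478, Delta 0.2042, Beta 0.0654.
The surplus seats go to Epsilon, Gamma.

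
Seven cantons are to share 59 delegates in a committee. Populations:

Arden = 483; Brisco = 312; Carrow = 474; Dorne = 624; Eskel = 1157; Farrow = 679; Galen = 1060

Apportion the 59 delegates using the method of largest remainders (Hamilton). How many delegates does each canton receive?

The standard divisor is 4789/59 ≈ 81.169.
Standard quotas: Arden 5.951, Brisco 3.844, Carrow 5.840, Dorne 7.688, Eskel 14.254, Farrow 8.365, Galen 13.059.
Lower quotas: Arden 5, Brisco 3, Carrow 5, Dorne 7, Eskel 14, Farrow 8, Galen 13 (sum 55, leaving 4 seats).
Remainders in descending order: Arden 0.951, Brisco 0.844, Carrow 0.840, Dorne 0.688, Farrow 0.365, Eskel 0.254, Galen 0.059.
The surplus seats go to Arden, Brisco, Carrow, Dorne.

Arden 6, Brisco 4, Carrow 6, Dorne 8, Eskel 14, Farrow 8, Galen 13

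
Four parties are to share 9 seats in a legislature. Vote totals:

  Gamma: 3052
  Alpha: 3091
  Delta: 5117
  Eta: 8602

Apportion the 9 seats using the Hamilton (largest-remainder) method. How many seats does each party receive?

Gamma 1; Alpha 2; Delta 2; Eta 4

Total 19862; standard divisor 19862/9 ≈ 2206.889.
Standard quotas: Gamma 1.3829, Alpha 1.4006, Delta 2.3186, Eta 3.8978.
Lower quotas: Gamma 1, Alpha 1, Delta 2, Eta 3 (sum 7, leaving 2 seats).
Remainders in descending order: Eta 0.8978, Alpha 0.4006, Gamma 0.3829, Delta 0.3186.
Largest remainders: Eta, Alpha receive the extra seats.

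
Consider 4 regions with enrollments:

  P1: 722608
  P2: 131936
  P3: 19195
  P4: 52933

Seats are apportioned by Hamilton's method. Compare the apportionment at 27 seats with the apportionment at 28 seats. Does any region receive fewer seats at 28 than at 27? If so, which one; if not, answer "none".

At 27 seats: P1 21, P2 4, P3 1, P4 1.
At 28 seats: P1 22, P2 4, P3 0, P4 2.
P3 drops from 1 to 0.

P3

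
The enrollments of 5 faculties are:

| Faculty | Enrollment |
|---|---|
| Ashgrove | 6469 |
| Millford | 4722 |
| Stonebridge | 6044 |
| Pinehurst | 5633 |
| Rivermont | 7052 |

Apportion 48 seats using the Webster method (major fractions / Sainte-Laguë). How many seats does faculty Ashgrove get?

10

Standard divisor 29920/48 ≈ 623.333; standard quotas: Ashgrove 10.378, Millford 7.575, Stonebridge 9.696, Pinehurst 9.037, Rivermont 11.313.
Rounding to the nearest integer gives Ashgrove 10, Millford 8, Stonebridge 10, Pinehurst 9, Rivermont 11 — total 48, matching the house size, so no adjustment is needed.
Ashgrove receives 10.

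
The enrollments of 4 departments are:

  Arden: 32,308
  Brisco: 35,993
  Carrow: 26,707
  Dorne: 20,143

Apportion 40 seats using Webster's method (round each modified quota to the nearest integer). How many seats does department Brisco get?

Standard divisor 115151/40 ≈ 2878.775; standard quotas: Arden 11.223, Brisco 12.503, Carrow 9.277, Dorne 6.997.
Rounding to the nearest integer gives Arden 11, Brisco 13, Carrow 9, Dorne 7 — total 40, matching the house size, so no adjustment is needed.
Brisco receives 13.

13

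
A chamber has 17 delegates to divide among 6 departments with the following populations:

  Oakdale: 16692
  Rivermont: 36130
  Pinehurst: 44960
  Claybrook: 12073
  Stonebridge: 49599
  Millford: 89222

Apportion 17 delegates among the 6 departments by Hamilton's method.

Total 248676; standard divisor 248676/17 = 14628.
Standard quotas: Oakdale 1.1411, Rivermont 2.4699, Pinehurst 3.0736, Claybrook 0.8253, Stonebridge 3.3907, Millford 6.0994.
Lower quotas: Oakdale 1, Rivermont 2, Pinehurst 3, Claybrook 0, Stonebridge 3, Millford 6 (sum 15, leaving 2 seats).
Remainders in descending order: Claybrook 0.8253, Rivermont 0.4699, Stonebridge 0.3907, Oakdale 0.1411, Millford 0.0994, Pinehurst 0.0736.
Largest remainders: Claybrook, Rivermont receive the extra seats.

Oakdale: 1, Rivermont: 3, Pinehurst: 3, Claybrook: 1, Stonebridge: 3, Millford: 6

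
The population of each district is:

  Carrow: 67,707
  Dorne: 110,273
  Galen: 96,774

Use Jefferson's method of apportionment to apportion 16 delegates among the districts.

Carrow 4, Dorne 6, Galen 6

Standard divisor 274754/16 ≈ 17172.125; standard quotas: Carrow 3.943, Dorne 6.422, Galen 5.636.
Rounding down gives 3, 6, 5 = 14 seats, so the divisor must be adjusted.
With modified divisor 15900: modified quotas Carrow 4.258, Dorne 6.935, Galen 6.086.
Rounding down: Carrow 4, Dorne 6, Galen 6 (total 16).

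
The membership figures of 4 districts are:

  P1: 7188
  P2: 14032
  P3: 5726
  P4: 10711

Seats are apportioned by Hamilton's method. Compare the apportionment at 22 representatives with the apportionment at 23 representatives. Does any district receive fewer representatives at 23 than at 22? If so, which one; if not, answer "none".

P3

At 22 seats: P1 4, P2 8, P3 4, P4 6.
At 23 seats: P1 4, P2 9, P3 3, P4 7.
P3 drops from 4 to 3.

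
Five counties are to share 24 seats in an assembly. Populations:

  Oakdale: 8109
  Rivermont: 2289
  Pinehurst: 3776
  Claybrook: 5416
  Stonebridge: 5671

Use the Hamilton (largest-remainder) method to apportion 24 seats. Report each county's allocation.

Oakdale: 8, Rivermont: 2, Pinehurst: 4, Claybrook: 5, Stonebridge: 5

Standard divisor: 25261 ÷ 24 ≈ 1052.542.
Standard quotas: Oakdale 7.7042, Rivermont 2.1747, Pinehurst 3.5875, Claybrook 5.1456, Stonebridge 5.3879.
Lower quotas: Oakdale 7, Rivermont 2, Pinehurst 3, Claybrook 5, Stonebridge 5 (sum 22, leaving 2 seats).
Remainders in descending order: Oakdale 0.7042, Pinehurst 0.5875, Stonebridge 0.3879, Rivermont 0.1747, Claybrook 0.1456.
The surplus seats go to Oakdale, Pinehurst.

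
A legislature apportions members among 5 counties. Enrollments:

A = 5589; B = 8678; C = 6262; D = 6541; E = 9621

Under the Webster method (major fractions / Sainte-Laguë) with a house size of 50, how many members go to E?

13

Standard divisor 36691/50 ≈ 733.82; standard quotas: A 7.616, B 11.826, C 8.533, D 8.914, E 13.111.
Rounding to the nearest integer gives 8, 12, 9, 9, 13 = 51 seats, so the divisor must be adjusted.
With modified divisor 740: modified quotas A 7.553, B 11.727, C 8.462, D 8.839, E 13.001.
Rounding to the nearest integer: A 8, B 12, C 8, D 9, E 13 (total 50).
E receives 13.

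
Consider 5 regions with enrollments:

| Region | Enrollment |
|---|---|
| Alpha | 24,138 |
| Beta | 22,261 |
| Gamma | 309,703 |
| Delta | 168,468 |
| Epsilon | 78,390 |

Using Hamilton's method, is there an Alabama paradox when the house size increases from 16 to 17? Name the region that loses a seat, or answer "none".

Beta

At 16 seats: Alpha 1, Beta 1, Gamma 8, Delta 4, Epsilon 2.
At 17 seats: Alpha 1, Beta 0, Gamma 9, Delta 5, Epsilon 2.
Beta drops from 1 to 0.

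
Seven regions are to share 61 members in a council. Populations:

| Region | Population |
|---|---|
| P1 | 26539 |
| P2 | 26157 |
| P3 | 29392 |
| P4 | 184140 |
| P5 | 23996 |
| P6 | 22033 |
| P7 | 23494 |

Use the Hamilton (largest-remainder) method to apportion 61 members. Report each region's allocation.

Standard divisor: 335751 ÷ 61 ≈ 5504.115.
Standard quotas: P1 4.8217, P2 4.7523, P3 5.3400, P4 33.4550, P5 4.3596, P6 4.0030, P7 4.2684.
Lower quotas: P1 4, P2 4, P3 5, P4 33, P5 4, P6 4, P7 4 (sum 58, leaving 3 seats).
Remainders in descending order: P1 0.8217, P2 0.7523, P4 0.4550, P5 0.3596, P3 0.3400, P7 0.2684, P6 0.0030.
Largest remainders: P1, P2, P4 receive the extra seats.

P1=5, P2=5, P3=5, P4=34, P5=4, P6=4, P7=4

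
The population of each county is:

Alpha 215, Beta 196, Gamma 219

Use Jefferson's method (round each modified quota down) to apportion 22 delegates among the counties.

Standard divisor 630/22 ≈ 28.636; standard quotas: Alpha 7.508, Beta 6.844, Gamma 7.648.
Rounding down gives 7, 6, 7 = 20 seats, so the divisor must be adjusted.
With modified divisor 27: modified quotas Alpha 7.963, Beta 7.259, Gamma 8.111.
Rounding down: Alpha 7, Beta 7, Gamma 8 (total 22).

Alpha: 7, Beta: 7, Gamma: 8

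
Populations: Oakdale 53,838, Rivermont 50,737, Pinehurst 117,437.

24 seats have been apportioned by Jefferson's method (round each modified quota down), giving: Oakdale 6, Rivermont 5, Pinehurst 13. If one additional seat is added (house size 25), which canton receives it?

Rivermont

Priority for the next seat is population ÷ (current seats + 1).
Priorities: Oakdale 7691.143, Rivermont 8456.167, Pinehurst 8388.357.
Highest priority: Rivermont.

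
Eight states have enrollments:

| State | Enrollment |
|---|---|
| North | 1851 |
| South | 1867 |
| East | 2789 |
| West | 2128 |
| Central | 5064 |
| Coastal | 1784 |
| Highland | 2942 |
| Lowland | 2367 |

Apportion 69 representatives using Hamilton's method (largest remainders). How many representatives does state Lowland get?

8

Total 20792; standard divisor 20792/69 ≈ 301.333.
Standard quotas: North 6.1427, South 6.1958, East 9.2555, West 7.0619, Central 16.8053, Coastal 5.9204, Highland 9.7633, Lowland 7.8551.
Lower quotas: North 6, South 6, East 9, West 7, Central 16, Coastal 5, Highland 9, Lowland 7 (sum 65, leaving 4 seats).
Remainders in descending order: Coastal 0.9204, Lowland 0.8551, Central 0.8053, Highland 0.7633, East 0.2555, South 0.1958, North 0.1427, West 0.0619.
The surplus seats go to Coastal, Lowland, Central, Highland.
Lowland receives 8.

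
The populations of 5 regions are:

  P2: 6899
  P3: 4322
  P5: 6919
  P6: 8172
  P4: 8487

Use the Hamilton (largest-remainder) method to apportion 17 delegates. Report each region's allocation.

P2 3, P3 2, P5 4, P6 4, P4 4

Total 34799; standard divisor 34799/17 = 2047.
Standard quotas: P2 3.3703, P3 2.1114, P5 3.3801, P6 3.9922, P4 4.1461.
Lower quotas: P2 3, P3 2, P5 3, P6 3, P4 4 (sum 15, leaving 2 seats).
Remainders in descending order: P6 0.9922, P5 0.3801, P2 0.3703, P4 0.1461, P3 0.1114.
Largest remainders: P6, P5 receive the extra seats.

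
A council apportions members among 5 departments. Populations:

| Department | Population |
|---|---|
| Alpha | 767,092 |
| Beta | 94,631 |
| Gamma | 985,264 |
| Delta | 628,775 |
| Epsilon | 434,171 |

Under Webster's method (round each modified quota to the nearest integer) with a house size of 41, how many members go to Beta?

1

Standard divisor 2909933/41 ≈ 70973.976; standard quotas: Alpha 10.808, Beta 1.333, Gamma 13.882, Delta 8.859, Epsilon 6.117.
Rounding to the nearest integer gives Alpha 11, Beta 1, Gamma 14, Delta 9, Epsilon 6 — total 41, matching the house size, so no adjustment is needed.
Beta receives 1.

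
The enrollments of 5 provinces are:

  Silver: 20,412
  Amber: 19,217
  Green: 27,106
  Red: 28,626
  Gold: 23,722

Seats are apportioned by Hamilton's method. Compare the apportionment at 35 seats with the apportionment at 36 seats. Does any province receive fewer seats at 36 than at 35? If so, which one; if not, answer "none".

none

At 35 seats: Silver 6, Amber 6, Green 8, Red 8, Gold 7.
At 36 seats: Silver 6, Amber 6, Green 8, Red 9, Gold 7.
No province's allocation decreased.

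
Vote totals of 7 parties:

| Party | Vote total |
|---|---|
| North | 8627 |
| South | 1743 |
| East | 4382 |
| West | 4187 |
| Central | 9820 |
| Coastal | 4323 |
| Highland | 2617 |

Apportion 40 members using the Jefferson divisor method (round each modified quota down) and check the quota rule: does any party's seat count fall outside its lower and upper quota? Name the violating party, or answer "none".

Standard quotas: North 9.666, South 1.953, East 4.910, West 4.691, Central 11.003, Coastal 4.844, Highland 2.932.
Jefferson allocation: North 10, South 2, East 5, West 4, Central 11, Coastal 5, Highland 3.
Every allocation lies between the lower and upper quota.

none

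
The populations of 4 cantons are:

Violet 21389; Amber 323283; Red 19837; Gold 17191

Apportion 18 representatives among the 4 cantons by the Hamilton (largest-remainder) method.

The standard divisor is 381700/18 ≈ 21205.556.
Standard quotas: Violet 1.0087, Amber 15.2452, Red 0.9355, Gold 0.8107.
Lower quotas: Violet 1, Amber 15, Red 0, Gold 0 (sum 16, leaving 2 seats).
Remainders in descending order: Red 0.9355, Gold 0.8107, Amber 0.2452, Violet 0.0087.
The surplus seats go to Red, Gold.

Violet=1, Amber=15, Red=1, Gold=1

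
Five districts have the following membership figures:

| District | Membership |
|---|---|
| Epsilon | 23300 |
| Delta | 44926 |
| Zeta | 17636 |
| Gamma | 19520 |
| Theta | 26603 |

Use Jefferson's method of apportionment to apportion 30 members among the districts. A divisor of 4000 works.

With modified divisor 4000: modified quotas Epsilon 5.825, Delta 11.232, Zeta 4.409, Gamma 4.880, Theta 6.651.
Rounding down: Epsilon 5, Delta 11, Zeta 4, Gamma 4, Theta 6 (total 30).

Epsilon=5, Delta=11, Zeta=4, Gamma=4, Theta=6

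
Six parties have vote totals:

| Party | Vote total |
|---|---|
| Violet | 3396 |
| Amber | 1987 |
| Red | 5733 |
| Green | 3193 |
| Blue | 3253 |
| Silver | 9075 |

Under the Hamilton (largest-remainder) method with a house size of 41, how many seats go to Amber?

Standard divisor: 26637 ÷ 41 ≈ 649.683.
Standard quotas: Violet 5.2272, Amber 3.0584, Red 8.8243, Green 4.9147, Blue 5.0071, Silver 13.9684.
Lower quotas: Violet 5, Amber 3, Red 8, Green 4, Blue 5, Silver 13 (sum 38, leaving 3 seats).
Remainders in descending order: Silver 0.9684, Green 0.9147, Red 0.8243, Violet 0.2272, Amber 0.0584, Blue 0.0071.
The surplus seats go to Silver, Green, Red.
Amber receives 3.

3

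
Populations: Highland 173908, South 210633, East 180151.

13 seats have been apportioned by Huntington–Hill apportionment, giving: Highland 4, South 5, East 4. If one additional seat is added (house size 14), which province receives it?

Priority for the next seat is population ÷ (√(s·(s+1))).
Priorities: Highland 38887.011, South 38456.148, East 40282.988.
Highest priority: East.

East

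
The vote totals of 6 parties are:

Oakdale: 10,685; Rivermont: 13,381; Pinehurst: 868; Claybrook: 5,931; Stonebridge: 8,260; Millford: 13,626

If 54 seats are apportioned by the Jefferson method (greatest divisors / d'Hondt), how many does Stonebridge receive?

Standard divisor 52751/54 ≈ 976.87; standard quotas: Oakdale 10.938, Rivermont 13.698, Pinehurst 0.889, Claybrook 6.071, Stonebridge 8.456, Millford 13.949.
Rounding down gives 10, 13, 0, 6, 8, 13 = 50 seats, so the divisor must be adjusted.
With modified divisor 910: modified quotas Oakdale 11.742, Rivermont 14.704, Pinehurst 0.954, Claybrook 6.518, Stonebridge 9.077, Millford 14.974.
Rounding down: Oakdale 11, Rivermont 14, Pinehurst 0, Claybrook 6, Stonebridge 9, Millford 14 (total 54).
Stonebridge receives 9.

9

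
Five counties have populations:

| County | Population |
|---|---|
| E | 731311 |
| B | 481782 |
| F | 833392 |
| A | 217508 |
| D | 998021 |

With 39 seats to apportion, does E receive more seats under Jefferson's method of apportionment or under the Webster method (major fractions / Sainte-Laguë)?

Jefferson

Jefferson: E 9, B 6, F 10, A 2, D 12.
Webster: E 8, B 6, F 10, A 3, D 12.
E gets 9 under Jefferson and 8 under Webster.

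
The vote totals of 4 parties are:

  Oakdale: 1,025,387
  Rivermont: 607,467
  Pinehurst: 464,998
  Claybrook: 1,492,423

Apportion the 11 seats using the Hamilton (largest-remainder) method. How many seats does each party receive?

Oakdale=3; Rivermont=2; Pinehurst=1; Claybrook=5

Standard divisor: 3590275 ÷ 11 ≈ 326388.636.
Standard quotas: Oakdale 3.1416, Rivermont 1.8612, Pinehurst 1.4247, Claybrook 4.5725.
Lower quotas: Oakdale 3, Rivermont 1, Pinehurst 1, Claybrook 4 (sum 9, leaving 2 seats).
Remainders in descending order: Rivermont 0.8612, Claybrook 0.5725, Pinehurst 0.4247, Oakdale 0.1416.
Largest remainders: Rivermont, Claybrook receive the extra seats.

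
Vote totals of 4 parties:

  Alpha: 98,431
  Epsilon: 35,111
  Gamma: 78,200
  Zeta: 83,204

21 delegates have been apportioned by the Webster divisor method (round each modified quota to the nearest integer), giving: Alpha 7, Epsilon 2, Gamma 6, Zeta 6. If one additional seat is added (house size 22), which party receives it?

Priority for the next seat is population ÷ (current seats + 0.5).
Priorities: Alpha 13124.133, Epsilon 14044.400, Gamma 12030.769, Zeta 12800.615.
Highest priority: Epsilon.

Epsilon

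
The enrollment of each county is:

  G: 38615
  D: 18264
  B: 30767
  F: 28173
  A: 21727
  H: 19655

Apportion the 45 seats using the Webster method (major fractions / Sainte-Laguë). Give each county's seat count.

Standard divisor 157201/45 ≈ 3493.356; standard quotas: G 11.054, D 5.228, B 8.807, F 8.065, A 6.220, H 5.626.
Rounding to the nearest integer gives G 11, D 5, B 9, F 8, A 6, H 6 — total 45, matching the house size, so no adjustment is needed.

G: 11, D: 5, B: 9, F: 8, A: 6, H: 6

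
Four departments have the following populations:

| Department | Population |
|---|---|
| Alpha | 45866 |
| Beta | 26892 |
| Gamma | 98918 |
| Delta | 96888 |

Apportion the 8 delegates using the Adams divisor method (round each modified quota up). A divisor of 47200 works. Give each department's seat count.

With modified divisor 47200: modified quotas Alpha 0.972, Beta 0.570, Gamma 2.096, Delta 2.053.
Rounding up: Alpha 1, Beta 1, Gamma 3, Delta 3 (total 8).

Alpha 1, Beta 1, Gamma 3, Delta 3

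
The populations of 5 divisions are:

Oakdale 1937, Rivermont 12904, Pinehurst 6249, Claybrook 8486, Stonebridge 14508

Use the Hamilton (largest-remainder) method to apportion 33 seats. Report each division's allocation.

Oakdale: 1; Rivermont: 10; Pinehurst: 5; Claybrook: 6; Stonebridge: 11

Standard divisor: 44084 ÷ 33 ≈ 1335.879.
Standard quotas: Oakdale 1.4500, Rivermont 9.6596, Pinehurst 4.6778, Claybrook 6.3524, Stonebridge 10.8603.
Lower quotas: Oakdale 1, Rivermont 9, Pinehurst 4, Claybrook 6, Stonebridge 10 (sum 30, leaving 3 seats).
Remainders in descending order: Stonebridge 0.8603, Pinehurst 0.6778, Rivermont 0.6596, Oakdale 0.4500, Claybrook 0.3524.
Largest remainders: Stonebridge, Pinehurst, Rivermont receive the extra seats.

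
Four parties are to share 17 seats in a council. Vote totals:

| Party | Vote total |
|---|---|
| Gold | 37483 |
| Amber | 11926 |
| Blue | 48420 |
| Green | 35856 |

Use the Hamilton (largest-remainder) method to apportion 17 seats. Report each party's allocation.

The standard divisor is 133685/17 ≈ 7863.824.
Standard quotas: Gold 4.7665, Amber 1.5166, Blue 6.1573, Green 4.5596.
Lower quotas: Gold 4, Amber 1, Blue 6, Green 4 (sum 15, leaving 2 seats).
Remainders in descending order: Gold 0.7665, Green 0.5596, Amber 0.5166, Blue 0.1573.
Largest remainders: Gold, Green receive the extra seats.

Gold 5, Amber 1, Blue 6, Green 5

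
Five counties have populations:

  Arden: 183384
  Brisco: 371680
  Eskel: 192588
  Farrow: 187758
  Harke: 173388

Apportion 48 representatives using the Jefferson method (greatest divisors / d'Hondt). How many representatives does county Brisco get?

17

Standard divisor 1108798/48 ≈ 23099.958; standard quotas: Arden 7.939, Brisco 16.090, Eskel 8.337, Farrow 8.128, Harke 7.506.
Rounding down gives 7, 16, 8, 8, 7 = 46 seats, so the divisor must be adjusted.
With modified divisor 21800: modified quotas Arden 8.412, Brisco 17.050, Eskel 8.834, Farrow 8.613, Harke 7.954.
Rounding down: Arden 8, Brisco 17, Eskel 8, Farrow 8, Harke 7 (total 48).
Brisco receives 17.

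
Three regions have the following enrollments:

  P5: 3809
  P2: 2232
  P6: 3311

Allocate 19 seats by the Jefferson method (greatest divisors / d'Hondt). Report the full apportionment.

Standard divisor 9352/19 ≈ 492.211; standard quotas: P5 7.739, P2 4.535, P6 6.727.
Rounding down gives 7, 4, 6 = 17 seats, so the divisor must be adjusted.
With modified divisor 460: modified quotas P5 8.280, P2 4.852, P6 7.198.
Rounding down: P5 8, P2 4, P6 7 (total 19).

P5 8, P2 4, P6 7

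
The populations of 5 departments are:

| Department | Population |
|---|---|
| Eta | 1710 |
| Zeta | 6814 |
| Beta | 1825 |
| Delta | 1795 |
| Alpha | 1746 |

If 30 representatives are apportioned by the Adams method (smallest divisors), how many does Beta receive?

4

Standard divisor 13890/30 ≈ 463; standard quotas: Eta 3.693, Zeta 14.717, Beta 3.942, Delta 3.877, Alpha 3.771.
Rounding up gives 4, 15, 4, 4, 4 = 31 seats, so the divisor must be adjusted.
With modified divisor 500: modified quotas Eta 3.420, Zeta 13.628, Beta 3.650, Delta 3.590, Alpha 3.492.
Rounding up: Eta 4, Zeta 14, Beta 4, Delta 4, Alpha 4 (total 30).
Beta receives 4.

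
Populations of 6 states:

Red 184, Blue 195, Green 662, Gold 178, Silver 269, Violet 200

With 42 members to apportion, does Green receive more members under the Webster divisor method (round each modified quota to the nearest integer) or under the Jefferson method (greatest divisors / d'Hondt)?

Jefferson

Webster: Red 5, Blue 5, Green 16, Gold 4, Silver 7, Violet 5.
Jefferson: Red 4, Blue 5, Green 17, Gold 4, Silver 7, Violet 5.
Green gets 16 under Webster and 17 under Jefferson.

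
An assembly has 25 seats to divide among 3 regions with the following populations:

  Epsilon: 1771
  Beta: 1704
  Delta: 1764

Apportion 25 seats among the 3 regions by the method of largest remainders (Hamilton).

Epsilon: 9; Beta: 8; Delta: 8

Standard divisor: 5239 ÷ 25 ≈ 209.56.
Standard quotas: Epsilon 8.451, Beta 8.131, Delta 8.418.
Lower quotas: Epsilon 8, Beta 8, Delta 8 (sum 24, leaving 1 seat).
Remainders in descending order: Epsilon 0.451, Delta 0.418, Beta 0.131.
The surplus seat goes to Epsilon.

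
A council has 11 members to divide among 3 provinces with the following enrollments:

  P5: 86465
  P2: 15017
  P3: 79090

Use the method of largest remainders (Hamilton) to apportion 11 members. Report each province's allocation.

Standard divisor: 180572 ÷ 11 ≈ 16415.636.
Standard quotas: P5 5.2672, P2 0.9148, P3 4.8180.
Lower quotas: P5 5, P2 0, P3 4 (sum 9, leaving 2 seats).
Remainders in descending order: P2 0.9148, P3 0.8180, P5 0.2672.
Largest remainders: P2, P3 receive the extra seats.

P5=5, P2=1, P3=5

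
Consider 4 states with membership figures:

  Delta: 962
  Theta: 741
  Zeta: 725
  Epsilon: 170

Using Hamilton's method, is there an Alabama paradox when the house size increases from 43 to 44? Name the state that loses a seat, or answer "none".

none

At 43 seats: Delta 16, Theta 12, Zeta 12, Epsilon 3.
At 44 seats: Delta 16, Theta 13, Zeta 12, Epsilon 3.
No state's allocation decreased.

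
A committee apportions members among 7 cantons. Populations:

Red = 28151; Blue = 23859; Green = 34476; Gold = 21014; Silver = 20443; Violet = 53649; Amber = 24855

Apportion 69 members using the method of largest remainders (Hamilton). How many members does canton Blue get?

8

The standard divisor is 206447/69 ≈ 2991.986.
Standard quotas: Red 9.4088, Blue 7.9743, Green 11.5228, Gold 7.0234, Silver 6.8326, Violet 17.9309, Amber 8.3072.
Lower quotas: Red 9, Blue 7, Green 11, Gold 7, Silver 6, Violet 17, Amber 8 (sum 65, leaving 4 seats).
Remainders in descending order: Blue 0.9743, Violet 0.9309, Silver 0.8326, Green 0.5228, Red 0.4088, Amber 0.3072, Gold 0.0234.
Largest remainders: Blue, Violet, Silver, Green receive the extra seats.
Blue receives 8.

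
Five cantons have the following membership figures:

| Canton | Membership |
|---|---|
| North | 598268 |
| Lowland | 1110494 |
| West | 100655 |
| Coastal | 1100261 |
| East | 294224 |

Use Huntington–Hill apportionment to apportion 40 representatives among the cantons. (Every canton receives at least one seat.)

North 7, Lowland 14, West 1, Coastal 14, East 4

With divisor 80752: modified quotas North 7.409, Lowland 13.752, West 1.246, Coastal 13.625, East 3.644.
Geometric-mean thresholds: North √(7·8)=7.483, Lowland √(13·14)=13.491, West √(1·2)=1.414, Coastal √(13·14)=13.491, East √(3·4)=3.464.
Each quota rounded against its threshold gives North 7, Lowland 14, West 1, Coastal 14, East 4 (total 40).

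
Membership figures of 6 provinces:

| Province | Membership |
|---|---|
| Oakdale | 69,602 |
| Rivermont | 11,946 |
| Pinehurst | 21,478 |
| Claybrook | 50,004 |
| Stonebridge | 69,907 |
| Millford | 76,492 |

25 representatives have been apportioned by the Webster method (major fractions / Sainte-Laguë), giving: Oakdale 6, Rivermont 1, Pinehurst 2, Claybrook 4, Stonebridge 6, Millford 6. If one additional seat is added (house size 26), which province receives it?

Millford

Priority for the next seat is population ÷ (current seats + 0.5).
Priorities: Oakdale 10708.000, Rivermont 7964.000, Pinehurst 8591.200, Claybrook 11112.000, Stonebridge 10754.923, Millford 11768.000.
Highest priority: Millford.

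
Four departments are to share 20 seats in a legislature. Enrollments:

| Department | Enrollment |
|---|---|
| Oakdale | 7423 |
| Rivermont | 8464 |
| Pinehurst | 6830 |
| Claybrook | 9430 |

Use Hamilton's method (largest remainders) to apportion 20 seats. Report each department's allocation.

Oakdale 5, Rivermont 5, Pinehurst 4, Claybrook 6

Standard divisor: 32147 ÷ 20 ≈ 1607.35.
Standard quotas: Oakdale 4.6182, Rivermont 5.2658, Pinehurst 4.2492, Claybrook 5.8668.
Lower quotas: Oakdale 4, Rivermont 5, Pinehurst 4, Claybrook 5 (sum 18, leaving 2 seats).
Remainders in descending order: Claybrook 0.8668, Oakdale 0.6182, Rivermont 0.2658, Pinehurst 0.2492.
The surplus seats go to Claybrook, Oakdale.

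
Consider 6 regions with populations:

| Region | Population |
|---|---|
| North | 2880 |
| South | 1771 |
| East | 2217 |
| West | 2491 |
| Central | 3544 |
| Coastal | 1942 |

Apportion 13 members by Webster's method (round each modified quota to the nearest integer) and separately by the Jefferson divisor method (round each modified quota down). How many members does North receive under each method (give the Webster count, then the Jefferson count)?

Webster: North 2, South 2, East 2, West 2, Central 3, Coastal 2.
Jefferson: North 3, South 1, East 2, West 2, Central 3, Coastal 2.
North gets 2 under Webster and 3 under Jefferson.

2 and 3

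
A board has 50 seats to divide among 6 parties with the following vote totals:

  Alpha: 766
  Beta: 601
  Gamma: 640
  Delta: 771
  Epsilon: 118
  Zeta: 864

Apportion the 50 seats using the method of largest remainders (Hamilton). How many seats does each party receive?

Alpha: 10, Beta: 8, Gamma: 9, Delta: 10, Epsilon: 2, Zeta: 11

The standard divisor is 3760/50 ≈ 75.2.
Standard quotas: Alpha 10.186, Beta 7.992, Gamma 8.511, Delta 10.253, Epsilon 1.569, Zeta 11.489.
Lower quotas: Alpha 10, Beta 7, Gamma 8, Delta 10, Epsilon 1, Zeta 11 (sum 47, leaving 3 seats).
Remainders in descending order: Beta 0.992, Epsilon 0.569, Gamma 0.511, Zeta 0.489, Delta 0.253, Alpha 0.186.
Largest remainders: Beta, Epsilon, Gamma receive the extra seats.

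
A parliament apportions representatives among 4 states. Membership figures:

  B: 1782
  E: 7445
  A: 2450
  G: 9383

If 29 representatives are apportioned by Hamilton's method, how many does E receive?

Total 21060; standard divisor 21060/29 ≈ 726.207.
Standard quotas: B 2.4538, E 10.2519, A 3.3737, G 12.9206.
Lower quotas: B 2, E 10, A 3, G 12 (sum 27, leaving 2 seats).
Remainders in descending order: G 0.9206, B 0.4538, A 0.3737, E 0.2519.
Largest remainders: G, B receive the extra seats.
E receives 10.

10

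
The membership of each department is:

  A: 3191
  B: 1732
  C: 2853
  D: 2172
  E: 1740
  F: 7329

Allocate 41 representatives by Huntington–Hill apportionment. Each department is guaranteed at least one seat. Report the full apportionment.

A: 7, B: 4, C: 6, D: 5, E: 4, F: 15

With divisor 479: modified quotas A 6.662, B 3.616, C 5.956, D 4.534, E 3.633, F 15.301.
Geometric-mean thresholds: A √(6·7)=6.481, B √(3·4)=3.464, C √(5·6)=5.477, D √(4·5)=4.472, E √(3·4)=3.464, F √(15·16)=15.492.
Each quota rounded against its threshold gives A 7, B 4, C 6, D 5, E 4, F 15 (total 41).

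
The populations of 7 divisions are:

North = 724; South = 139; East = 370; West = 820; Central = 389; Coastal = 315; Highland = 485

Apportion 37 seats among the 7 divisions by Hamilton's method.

The standard divisor is 3242/37 ≈ 87.622.
Standard quotas: North 8.263, South 1.586, East 4.223, West 9.358, Central 4.440, Coastal 3.595, Highland 5.535.
Lower quotas: North 8, South 1, East 4, West 9, Central 4, Coastal 3, Highland 5 (sum 34, leaving 3 seats).
Remainders in descending order: Coastal 0.595, South 0.586, Highland 0.535, Central 0.440, West 0.358, North 0.263, East 0.223.
Largest remainders: Coastal, South, Highland receive the extra seats.

North=8, South=2, East=4, West=9, Central=4, Coastal=4, Highland=6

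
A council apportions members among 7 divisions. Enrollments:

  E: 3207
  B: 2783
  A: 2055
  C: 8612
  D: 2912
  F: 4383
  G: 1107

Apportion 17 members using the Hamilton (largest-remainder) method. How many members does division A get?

1

Standard divisor: 25059 ÷ 17 ≈ 1474.059.
Standard quotas: E 2.1756, B 1.8880, A 1.3941, C 5.8424, D 1.9755, F 2.9734, G 0.7510.
Lower quotas: E 2, B 1, A 1, C 5, D 1, F 2, G 0 (sum 12, leaving 5 seats).
Remainders in descending order: D 0.9755, F 0.9734, B 0.8880, C 0.8424, G 0.7510, A 0.3941, E 0.1756.
The surplus seats go to D, F, B, C, G.
A receives 1.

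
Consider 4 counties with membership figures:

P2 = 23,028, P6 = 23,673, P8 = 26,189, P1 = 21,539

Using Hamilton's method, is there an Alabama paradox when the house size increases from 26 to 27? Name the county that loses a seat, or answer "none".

none

At 26 seats: P2 6, P6 7, P8 7, P1 6.
At 27 seats: P2 7, P6 7, P8 7, P1 6.
No county's allocation decreased.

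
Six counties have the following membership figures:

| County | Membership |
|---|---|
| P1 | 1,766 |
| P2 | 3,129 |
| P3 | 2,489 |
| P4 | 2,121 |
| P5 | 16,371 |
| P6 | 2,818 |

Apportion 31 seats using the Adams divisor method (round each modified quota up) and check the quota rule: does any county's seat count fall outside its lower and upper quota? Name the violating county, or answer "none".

Standard quotas: P1 1.908, P2 3.380, P3 2.689, P4 2.291, P5 17.687, P6 3.044.
Adams allocation: P1 2, P2 4, P3 3, P4 3, P5 16, P6 3.
P5 has quota 17.687 (lower 17, upper 18) but receives 16 — outside the quota interval.

P5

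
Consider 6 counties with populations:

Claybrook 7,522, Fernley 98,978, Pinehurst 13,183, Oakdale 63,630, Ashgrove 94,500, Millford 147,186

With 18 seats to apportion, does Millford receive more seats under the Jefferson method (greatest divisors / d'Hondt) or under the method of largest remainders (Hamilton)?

Jefferson: Claybrook 0, Fernley 4, Pinehurst 0, Oakdale 3, Ashgrove 4, Millford 7.
Hamilton: Claybrook 0, Fernley 4, Pinehurst 1, Oakdale 3, Ashgrove 4, Millford 6.
Millford gets 7 under Jefferson and 6 under Hamilton.

Jefferson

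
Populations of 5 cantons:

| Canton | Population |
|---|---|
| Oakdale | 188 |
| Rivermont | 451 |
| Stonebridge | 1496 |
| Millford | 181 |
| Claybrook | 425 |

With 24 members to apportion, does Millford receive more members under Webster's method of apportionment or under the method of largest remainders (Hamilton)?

Webster

Webster: Oakdale 2, Rivermont 4, Stonebridge 12, Millford 2, Claybrook 4.
Hamilton: Oakdale 2, Rivermont 4, Stonebridge 13, Millford 1, Claybrook 4.
Millford gets 2 under Webster and 1 under Hamilton.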